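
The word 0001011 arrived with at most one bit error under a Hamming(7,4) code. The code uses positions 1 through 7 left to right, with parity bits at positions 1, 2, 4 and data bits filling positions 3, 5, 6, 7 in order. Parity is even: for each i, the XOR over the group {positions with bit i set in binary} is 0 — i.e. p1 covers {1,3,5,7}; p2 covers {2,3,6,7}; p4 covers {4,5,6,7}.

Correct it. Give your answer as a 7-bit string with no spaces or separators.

s1 (pos 1,3,5,7): 0⊕0⊕0⊕1 = 1
s2 (pos 2,3,6,7): 0⊕0⊕1⊕1 = 0
s4 (pos 4,5,6,7): 1⊕0⊕1⊕1 = 1
Syndrome s4…s1 = 101 → error at position 5.
Flip position 5: 0001011 → 0001111

0001111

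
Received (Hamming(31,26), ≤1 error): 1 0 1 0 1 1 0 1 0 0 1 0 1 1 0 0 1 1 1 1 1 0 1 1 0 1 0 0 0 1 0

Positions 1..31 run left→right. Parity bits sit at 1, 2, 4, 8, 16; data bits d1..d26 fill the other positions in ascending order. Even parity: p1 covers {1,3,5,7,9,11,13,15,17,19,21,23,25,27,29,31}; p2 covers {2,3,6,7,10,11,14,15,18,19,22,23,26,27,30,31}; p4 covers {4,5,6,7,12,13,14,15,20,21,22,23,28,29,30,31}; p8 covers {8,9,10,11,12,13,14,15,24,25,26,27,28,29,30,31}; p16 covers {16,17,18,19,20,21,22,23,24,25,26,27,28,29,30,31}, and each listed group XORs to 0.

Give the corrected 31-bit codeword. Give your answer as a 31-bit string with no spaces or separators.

1010110100101100111110110110010

s1 (pos 1,3,5,7,9,11,13,15,17,19,21,23,25,27,29,31): 1⊕1⊕1⊕0⊕0⊕1⊕1⊕0⊕1⊕1⊕1⊕1⊕0⊕0⊕0⊕0 = 1
s2 (pos 2,3,6,7,10,11,14,15,18,19,22,23,26,27,30,31): 0⊕1⊕1⊕0⊕0⊕1⊕1⊕0⊕1⊕1⊕0⊕1⊕1⊕0⊕1⊕0 = 1
s4 (pos 4,5,6,7,12,13,14,15,20,21,22,23,28,29,30,31): 0⊕1⊕1⊕0⊕0⊕1⊕1⊕0⊕1⊕1⊕0⊕1⊕0⊕0⊕1⊕0 = 0
s8 (pos 8,9,10,11,12,13,14,15,24,25,26,27,28,29,30,31): 1⊕0⊕0⊕1⊕0⊕1⊕1⊕0⊕1⊕0⊕1⊕0⊕0⊕0⊕1⊕0 = 1
s16 (pos 16,17,18,19,20,21,22,23,24,25,26,27,28,29,30,31): 0⊕1⊕1⊕1⊕1⊕1⊕0⊕1⊕1⊕0⊕1⊕0⊕0⊕0⊕1⊕0 = 1
Syndrome s16…s1 = 11011 → error at position 27.
Flip position 27: 1010110100101100111110110100010 → 1010110100101100111110110110010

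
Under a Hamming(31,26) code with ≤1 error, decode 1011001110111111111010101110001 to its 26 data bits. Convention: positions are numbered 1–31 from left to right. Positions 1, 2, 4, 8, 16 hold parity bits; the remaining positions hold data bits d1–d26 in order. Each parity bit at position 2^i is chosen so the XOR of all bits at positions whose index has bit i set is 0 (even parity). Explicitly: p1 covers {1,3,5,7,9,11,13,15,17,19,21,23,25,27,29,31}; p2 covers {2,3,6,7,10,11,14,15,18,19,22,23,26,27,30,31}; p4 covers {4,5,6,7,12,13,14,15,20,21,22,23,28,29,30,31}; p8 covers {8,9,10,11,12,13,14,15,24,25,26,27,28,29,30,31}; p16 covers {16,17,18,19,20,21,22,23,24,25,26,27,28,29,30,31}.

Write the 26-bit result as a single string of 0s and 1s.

10011011101111010101110001

s1 (pos 1,3,5,7,9,11,13,15,17,19,21,23,25,27,29,31): 1⊕1⊕0⊕1⊕1⊕1⊕1⊕1⊕1⊕1⊕1⊕1⊕1⊕1⊕0⊕1 = 0
s2 (pos 2,3,6,7,10,11,14,15,18,19,22,23,26,27,30,31): 0⊕1⊕0⊕1⊕0⊕1⊕1⊕1⊕1⊕1⊕0⊕1⊕1⊕1⊕0⊕1 = 1
s4 (pos 4,5,6,7,12,13,14,15,20,21,22,23,28,29,30,31): 1⊕0⊕0⊕1⊕1⊕1⊕1⊕1⊕0⊕1⊕0⊕1⊕0⊕0⊕0⊕1 = 1
s8 (pos 8,9,10,11,12,13,14,15,24,25,26,27,28,29,30,31): 1⊕1⊕0⊕1⊕1⊕1⊕1⊕1⊕0⊕1⊕1⊕1⊕0⊕0⊕0⊕1 = 1
s16 (pos 16,17,18,19,20,21,22,23,24,25,26,27,28,29,30,31): 1⊕1⊕1⊕1⊕0⊕1⊕0⊕1⊕0⊕1⊕1⊕1⊕0⊕0⊕0⊕1 = 0
Syndrome s16…s1 = 01110 → error at position 14.
Flip position 14: 1011001110111111111010101110001 → 1011001110111011111010101110001
Read data bits from positions 3,5,6,7,9,10,11,12,13,14,15,17,18,19,20,21,22,23,24,25,26,27,28,29,30,31: 10011011101111010101110001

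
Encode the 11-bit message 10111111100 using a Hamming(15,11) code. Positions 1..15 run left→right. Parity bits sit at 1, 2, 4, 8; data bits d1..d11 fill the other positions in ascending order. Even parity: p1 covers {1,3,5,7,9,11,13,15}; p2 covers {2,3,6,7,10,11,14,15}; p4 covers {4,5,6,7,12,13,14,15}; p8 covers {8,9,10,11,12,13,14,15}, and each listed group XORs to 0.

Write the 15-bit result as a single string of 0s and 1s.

Place data at non-parity positions: p1 p2 1 p4 0 1 1 p8 1 1 1 1 1 0 0
p1 (pos 1,3,5,7,9,11,13,15): XOR of data positions = 1⊕0⊕1⊕1⊕1⊕1⊕0 = 1
p2 (pos 2,3,6,7,10,11,14,15): XOR of data positions = 1⊕1⊕1⊕1⊕1⊕0⊕0 = 1
p4 (pos 4,5,6,7,12,13,14,15): XOR of data positions = 0⊕1⊕1⊕1⊕1⊕0⊕0 = 0
p8 (pos 8,9,10,11,12,13,14,15): XOR of data positions = 1⊕1⊕1⊕1⊕1⊕0⊕0 = 1
Codeword: 111001111111100

111001111111100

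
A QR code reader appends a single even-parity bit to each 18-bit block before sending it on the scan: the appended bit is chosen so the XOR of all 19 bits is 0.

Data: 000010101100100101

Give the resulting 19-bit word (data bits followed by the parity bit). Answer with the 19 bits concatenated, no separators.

XOR of the 18 data bits: 0⊕0⊕0⊕0⊕1⊕0⊕1⊕0⊕1⊕1⊕0⊕0⊕1⊕0⊕0⊕1⊕0⊕1 = 1
Parity bit = 1 (so all 19 bits XOR to 0).

0000101011001001011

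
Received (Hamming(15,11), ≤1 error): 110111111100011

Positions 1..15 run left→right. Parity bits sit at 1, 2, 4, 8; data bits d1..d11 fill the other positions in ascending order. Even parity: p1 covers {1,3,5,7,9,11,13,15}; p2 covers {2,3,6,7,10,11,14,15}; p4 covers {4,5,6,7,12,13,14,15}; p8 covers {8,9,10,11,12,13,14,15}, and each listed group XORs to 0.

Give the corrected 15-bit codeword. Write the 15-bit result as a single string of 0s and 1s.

s1 (pos 1,3,5,7,9,11,13,15): 1⊕0⊕1⊕1⊕1⊕0⊕0⊕1 = 1
s2 (pos 2,3,6,7,10,11,14,15): 1⊕0⊕1⊕1⊕1⊕0⊕1⊕1 = 0
s4 (pos 4,5,6,7,12,13,14,15): 1⊕1⊕1⊕1⊕0⊕0⊕1⊕1 = 0
s8 (pos 8,9,10,11,12,13,14,15): 1⊕1⊕1⊕0⊕0⊕0⊕1⊕1 = 1
Syndrome s8…s1 = 1001 → error at position 9.
Flip position 9: 110111111100011 → 110111110100011

110111110100011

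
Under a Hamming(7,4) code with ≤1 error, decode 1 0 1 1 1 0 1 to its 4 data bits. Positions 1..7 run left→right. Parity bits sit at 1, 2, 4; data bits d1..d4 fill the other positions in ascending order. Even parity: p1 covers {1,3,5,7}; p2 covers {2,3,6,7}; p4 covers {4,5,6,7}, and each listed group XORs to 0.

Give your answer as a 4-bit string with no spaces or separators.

s1 (pos 1,3,5,7): 1⊕1⊕1⊕1 = 0
s2 (pos 2,3,6,7): 0⊕1⊕0⊕1 = 0
s4 (pos 4,5,6,7): 1⊕1⊕0⊕1 = 1
Syndrome s4…s1 = 100 → error at position 4.
Flip position 4: 1011101 → 1010101
Read data bits from positions 3,5,6,7: 1101

1101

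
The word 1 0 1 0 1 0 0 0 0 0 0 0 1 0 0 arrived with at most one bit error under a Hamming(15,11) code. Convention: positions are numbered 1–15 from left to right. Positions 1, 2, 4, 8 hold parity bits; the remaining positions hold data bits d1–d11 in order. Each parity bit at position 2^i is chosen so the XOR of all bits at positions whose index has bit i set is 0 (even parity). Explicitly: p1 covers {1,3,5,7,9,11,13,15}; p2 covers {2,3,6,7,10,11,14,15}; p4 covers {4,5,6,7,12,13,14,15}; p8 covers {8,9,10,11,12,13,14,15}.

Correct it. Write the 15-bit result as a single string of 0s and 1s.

101010000100100

s1 (pos 1,3,5,7,9,11,13,15): 1⊕1⊕1⊕0⊕0⊕0⊕1⊕0 = 0
s2 (pos 2,3,6,7,10,11,14,15): 0⊕1⊕0⊕0⊕0⊕0⊕0⊕0 = 1
s4 (pos 4,5,6,7,12,13,14,15): 0⊕1⊕0⊕0⊕0⊕1⊕0⊕0 = 0
s8 (pos 8,9,10,11,12,13,14,15): 0⊕0⊕0⊕0⊕0⊕1⊕0⊕0 = 1
Syndrome s8…s1 = 1010 → error at position 10.
Flip position 10: 101010000000100 → 101010000100100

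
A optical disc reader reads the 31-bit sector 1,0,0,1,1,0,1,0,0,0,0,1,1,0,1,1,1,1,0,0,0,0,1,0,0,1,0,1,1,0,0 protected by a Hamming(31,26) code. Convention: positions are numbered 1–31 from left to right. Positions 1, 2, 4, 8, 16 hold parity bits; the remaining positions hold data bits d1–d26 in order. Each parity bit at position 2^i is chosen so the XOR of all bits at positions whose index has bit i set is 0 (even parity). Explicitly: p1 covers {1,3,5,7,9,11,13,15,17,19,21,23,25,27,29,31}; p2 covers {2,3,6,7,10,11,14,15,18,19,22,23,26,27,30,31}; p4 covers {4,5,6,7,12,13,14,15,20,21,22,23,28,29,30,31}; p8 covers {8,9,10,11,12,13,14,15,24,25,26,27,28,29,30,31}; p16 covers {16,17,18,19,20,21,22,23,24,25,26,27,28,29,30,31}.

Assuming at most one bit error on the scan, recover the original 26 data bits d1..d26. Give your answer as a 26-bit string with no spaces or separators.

s1 (pos 1,3,5,7,9,11,13,15,17,19,21,23,25,27,29,31): 1⊕0⊕1⊕1⊕0⊕0⊕1⊕1⊕1⊕0⊕0⊕1⊕0⊕0⊕1⊕0 = 0
s2 (pos 2,3,6,7,10,11,14,15,18,19,22,23,26,27,30,31): 0⊕0⊕0⊕1⊕0⊕0⊕0⊕1⊕1⊕0⊕0⊕1⊕1⊕0⊕0⊕0 = 1
s4 (pos 4,5,6,7,12,13,14,15,20,21,22,23,28,29,30,31): 1⊕1⊕0⊕1⊕1⊕1⊕0⊕1⊕0⊕0⊕0⊕1⊕1⊕1⊕0⊕0 = 1
s8 (pos 8,9,10,11,12,13,14,15,24,25,26,27,28,29,30,31): 0⊕0⊕0⊕0⊕1⊕1⊕0⊕1⊕0⊕0⊕1⊕0⊕1⊕1⊕0⊕0 = 0
s16 (pos 16,17,18,19,20,21,22,23,24,25,26,27,28,29,30,31): 1⊕1⊕1⊕0⊕0⊕0⊕0⊕1⊕0⊕0⊕1⊕0⊕1⊕1⊕0⊕0 = 1
Syndrome s16…s1 = 10110 → error at position 22.
Flip position 22: 1001101000011011110000100101100 → 1001101000011011110001100101100
Read data bits from positions 3,5,6,7,9,10,11,12,13,14,15,17,18,19,20,21,22,23,24,25,26,27,28,29,30,31: 01010001101110001100101100

01010001101110001100101100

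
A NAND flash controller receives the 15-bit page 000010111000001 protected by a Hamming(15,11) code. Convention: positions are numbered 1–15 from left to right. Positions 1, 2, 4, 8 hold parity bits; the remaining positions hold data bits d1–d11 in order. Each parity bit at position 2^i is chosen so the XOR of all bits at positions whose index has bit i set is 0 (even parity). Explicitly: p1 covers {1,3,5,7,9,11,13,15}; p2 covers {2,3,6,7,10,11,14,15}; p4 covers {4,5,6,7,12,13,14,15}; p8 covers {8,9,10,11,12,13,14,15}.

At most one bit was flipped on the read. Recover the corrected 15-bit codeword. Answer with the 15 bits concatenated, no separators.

000010111001001

s1 (pos 1,3,5,7,9,11,13,15): 0⊕0⊕1⊕1⊕1⊕0⊕0⊕1 = 0
s2 (pos 2,3,6,7,10,11,14,15): 0⊕0⊕0⊕1⊕0⊕0⊕0⊕1 = 0
s4 (pos 4,5,6,7,12,13,14,15): 0⊕1⊕0⊕1⊕0⊕0⊕0⊕1 = 1
s8 (pos 8,9,10,11,12,13,14,15): 1⊕1⊕0⊕0⊕0⊕0⊕0⊕1 = 1
Syndrome s8…s1 = 1100 → error at position 12.
Flip position 12: 000010111000001 → 000010111001001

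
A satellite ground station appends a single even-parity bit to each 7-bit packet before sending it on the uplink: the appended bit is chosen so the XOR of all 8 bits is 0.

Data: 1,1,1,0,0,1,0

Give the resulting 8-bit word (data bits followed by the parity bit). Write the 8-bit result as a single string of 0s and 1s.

11100100

XOR of the 7 data bits: 1⊕1⊕1⊕0⊕0⊕1⊕0 = 0
Parity bit = 0 (so all 8 bits XOR to 0).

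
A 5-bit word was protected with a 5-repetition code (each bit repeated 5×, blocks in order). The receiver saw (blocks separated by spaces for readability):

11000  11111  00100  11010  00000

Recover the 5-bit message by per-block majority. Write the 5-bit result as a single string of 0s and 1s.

Block 1 (11000): 2 ones → 0
Block 2 (11111): 5 ones → 1
Block 3 (00100): 1 one → 0
Block 4 (11010): 3 ones → 1
Block 5 (00000): 0 ones → 0

01010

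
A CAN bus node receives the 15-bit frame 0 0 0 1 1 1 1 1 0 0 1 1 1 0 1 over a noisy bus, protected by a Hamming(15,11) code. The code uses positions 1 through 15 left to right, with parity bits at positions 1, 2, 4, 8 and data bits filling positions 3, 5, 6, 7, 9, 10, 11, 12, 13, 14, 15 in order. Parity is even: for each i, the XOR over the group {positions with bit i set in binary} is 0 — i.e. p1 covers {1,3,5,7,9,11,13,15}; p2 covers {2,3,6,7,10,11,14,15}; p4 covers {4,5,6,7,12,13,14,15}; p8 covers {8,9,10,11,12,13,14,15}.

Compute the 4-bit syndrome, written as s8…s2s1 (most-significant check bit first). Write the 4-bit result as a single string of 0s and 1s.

s1 (pos 1,3,5,7,9,11,13,15): 0⊕0⊕1⊕1⊕0⊕1⊕1⊕1 = 1
s2 (pos 2,3,6,7,10,11,14,15): 0⊕0⊕1⊕1⊕0⊕1⊕0⊕1 = 0
s4 (pos 4,5,6,7,12,13,14,15): 1⊕1⊕1⊕1⊕1⊕1⊕0⊕1 = 1
s8 (pos 8,9,10,11,12,13,14,15): 1⊕0⊕0⊕1⊕1⊕1⊕0⊕1 = 1
Syndrome s8…s1 = 1101 → error at position 13.

1101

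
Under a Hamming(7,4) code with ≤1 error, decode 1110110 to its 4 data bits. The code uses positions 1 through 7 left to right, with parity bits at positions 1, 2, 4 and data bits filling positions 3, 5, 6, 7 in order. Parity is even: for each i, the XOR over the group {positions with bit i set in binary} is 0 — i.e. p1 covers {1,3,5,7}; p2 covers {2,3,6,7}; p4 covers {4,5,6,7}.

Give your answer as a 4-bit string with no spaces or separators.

s1 (pos 1,3,5,7): 1⊕1⊕1⊕0 = 1
s2 (pos 2,3,6,7): 1⊕1⊕1⊕0 = 1
s4 (pos 4,5,6,7): 0⊕1⊕1⊕0 = 0
Syndrome s4…s1 = 011 → error at position 3.
Flip position 3: 1110110 → 1100110
Read data bits from positions 3,5,6,7: 0110

0110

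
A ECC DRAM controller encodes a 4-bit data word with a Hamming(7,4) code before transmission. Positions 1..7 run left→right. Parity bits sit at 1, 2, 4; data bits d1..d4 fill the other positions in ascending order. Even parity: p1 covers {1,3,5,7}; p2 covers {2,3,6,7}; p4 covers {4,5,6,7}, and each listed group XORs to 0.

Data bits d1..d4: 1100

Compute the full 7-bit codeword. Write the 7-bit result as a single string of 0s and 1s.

0111100

Place data at non-parity positions: p1 p2 1 p4 1 0 0
p1 (pos 1,3,5,7): XOR of data positions = 1⊕1⊕0 = 0
p2 (pos 2,3,6,7): XOR of data positions = 1⊕0⊕0 = 1
p4 (pos 4,5,6,7): XOR of data positions = 1⊕0⊕0 = 1
Codeword: 0111100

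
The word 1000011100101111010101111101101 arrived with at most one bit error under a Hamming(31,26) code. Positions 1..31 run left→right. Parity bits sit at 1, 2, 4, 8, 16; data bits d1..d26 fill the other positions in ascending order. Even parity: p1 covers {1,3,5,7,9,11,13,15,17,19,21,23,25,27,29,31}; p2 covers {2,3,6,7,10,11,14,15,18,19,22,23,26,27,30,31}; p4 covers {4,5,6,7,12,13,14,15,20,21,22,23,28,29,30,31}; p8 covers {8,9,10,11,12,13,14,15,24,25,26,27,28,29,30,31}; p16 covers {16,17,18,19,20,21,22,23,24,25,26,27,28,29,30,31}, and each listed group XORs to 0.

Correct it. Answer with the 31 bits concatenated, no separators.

1000011100101111010101111101001

s1 (pos 1,3,5,7,9,11,13,15,17,19,21,23,25,27,29,31): 1⊕0⊕0⊕1⊕0⊕1⊕1⊕1⊕0⊕0⊕0⊕1⊕1⊕0⊕1⊕1 = 1
s2 (pos 2,3,6,7,10,11,14,15,18,19,22,23,26,27,30,31): 0⊕0⊕1⊕1⊕0⊕1⊕1⊕1⊕1⊕0⊕1⊕1⊕1⊕0⊕0⊕1 = 0
s4 (pos 4,5,6,7,12,13,14,15,20,21,22,23,28,29,30,31): 0⊕0⊕1⊕1⊕0⊕1⊕1⊕1⊕1⊕0⊕1⊕1⊕1⊕1⊕0⊕1 = 1
s8 (pos 8,9,10,11,12,13,14,15,24,25,26,27,28,29,30,31): 1⊕0⊕0⊕1⊕0⊕1⊕1⊕1⊕1⊕1⊕1⊕0⊕1⊕1⊕0⊕1 = 1
s16 (pos 16,17,18,19,20,21,22,23,24,25,26,27,28,29,30,31): 1⊕0⊕1⊕0⊕1⊕0⊕1⊕1⊕1⊕1⊕1⊕0⊕1⊕1⊕0⊕1 = 1
Syndrome s16…s1 = 11101 → error at position 29.
Flip position 29: 1000011100101111010101111101101 → 1000011100101111010101111101001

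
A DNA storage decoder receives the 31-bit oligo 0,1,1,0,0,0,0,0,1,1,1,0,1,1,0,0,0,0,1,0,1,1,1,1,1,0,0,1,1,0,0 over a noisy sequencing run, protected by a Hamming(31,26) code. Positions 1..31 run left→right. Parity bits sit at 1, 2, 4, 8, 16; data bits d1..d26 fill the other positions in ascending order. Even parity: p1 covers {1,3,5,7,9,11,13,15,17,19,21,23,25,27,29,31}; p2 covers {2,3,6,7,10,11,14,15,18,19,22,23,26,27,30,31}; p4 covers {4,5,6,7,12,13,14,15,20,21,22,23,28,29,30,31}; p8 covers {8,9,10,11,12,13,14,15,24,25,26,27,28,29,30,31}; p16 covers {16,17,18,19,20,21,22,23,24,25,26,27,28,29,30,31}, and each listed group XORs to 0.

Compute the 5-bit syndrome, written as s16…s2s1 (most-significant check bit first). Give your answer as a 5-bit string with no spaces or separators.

s1 (pos 1,3,5,7,9,11,13,15,17,19,21,23,25,27,29,31): 0⊕1⊕0⊕0⊕1⊕1⊕1⊕0⊕0⊕1⊕1⊕1⊕1⊕0⊕1⊕0 = 1
s2 (pos 2,3,6,7,10,11,14,15,18,19,22,23,26,27,30,31): 1⊕1⊕0⊕0⊕1⊕1⊕1⊕0⊕0⊕1⊕1⊕1⊕0⊕0⊕0⊕0 = 0
s4 (pos 4,5,6,7,12,13,14,15,20,21,22,23,28,29,30,31): 0⊕0⊕0⊕0⊕0⊕1⊕1⊕0⊕0⊕1⊕1⊕1⊕1⊕1⊕0⊕0 = 1
s8 (pos 8,9,10,11,12,13,14,15,24,25,26,27,28,29,30,31): 0⊕1⊕1⊕1⊕0⊕1⊕1⊕0⊕1⊕1⊕0⊕0⊕1⊕1⊕0⊕0 = 1
s16 (pos 16,17,18,19,20,21,22,23,24,25,26,27,28,29,30,31): 0⊕0⊕0⊕1⊕0⊕1⊕1⊕1⊕1⊕1⊕0⊕0⊕1⊕1⊕0⊕0 = 0
Syndrome s16…s1 = 01101 → error at position 13.

01101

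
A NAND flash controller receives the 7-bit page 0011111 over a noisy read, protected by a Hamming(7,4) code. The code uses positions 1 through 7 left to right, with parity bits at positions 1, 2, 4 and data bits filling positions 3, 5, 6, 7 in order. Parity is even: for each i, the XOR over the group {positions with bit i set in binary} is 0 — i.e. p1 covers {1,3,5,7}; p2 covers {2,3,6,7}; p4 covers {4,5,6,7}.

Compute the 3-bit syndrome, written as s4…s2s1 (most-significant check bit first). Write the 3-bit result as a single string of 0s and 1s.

011

s1 (pos 1,3,5,7): 0⊕1⊕1⊕1 = 1
s2 (pos 2,3,6,7): 0⊕1⊕1⊕1 = 1
s4 (pos 4,5,6,7): 1⊕1⊕1⊕1 = 0
Syndrome s4…s1 = 011 → error at position 3.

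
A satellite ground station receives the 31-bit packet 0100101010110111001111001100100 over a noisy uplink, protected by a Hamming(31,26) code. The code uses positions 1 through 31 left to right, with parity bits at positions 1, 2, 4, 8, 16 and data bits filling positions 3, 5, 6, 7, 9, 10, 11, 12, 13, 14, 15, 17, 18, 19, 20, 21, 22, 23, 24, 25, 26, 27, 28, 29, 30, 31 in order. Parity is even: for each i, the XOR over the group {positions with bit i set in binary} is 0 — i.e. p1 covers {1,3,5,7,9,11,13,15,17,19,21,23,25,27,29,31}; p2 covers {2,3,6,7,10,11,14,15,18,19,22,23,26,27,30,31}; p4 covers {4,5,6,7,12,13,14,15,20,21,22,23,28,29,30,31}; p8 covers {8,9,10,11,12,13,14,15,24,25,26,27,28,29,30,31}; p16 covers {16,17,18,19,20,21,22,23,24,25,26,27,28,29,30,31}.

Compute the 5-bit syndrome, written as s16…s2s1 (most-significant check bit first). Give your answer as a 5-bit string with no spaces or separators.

s1 (pos 1,3,5,7,9,11,13,15,17,19,21,23,25,27,29,31): 0⊕0⊕1⊕1⊕1⊕1⊕0⊕1⊕0⊕1⊕1⊕0⊕1⊕0⊕1⊕0 = 1
s2 (pos 2,3,6,7,10,11,14,15,18,19,22,23,26,27,30,31): 1⊕0⊕0⊕1⊕0⊕1⊕1⊕1⊕0⊕1⊕1⊕0⊕1⊕0⊕0⊕0 = 0
s4 (pos 4,5,6,7,12,13,14,15,20,21,22,23,28,29,30,31): 0⊕1⊕0⊕1⊕1⊕0⊕1⊕1⊕1⊕1⊕1⊕0⊕0⊕1⊕0⊕0 = 1
s8 (pos 8,9,10,11,12,13,14,15,24,25,26,27,28,29,30,31): 0⊕1⊕0⊕1⊕1⊕0⊕1⊕1⊕0⊕1⊕1⊕0⊕0⊕1⊕0⊕0 = 0
s16 (pos 16,17,18,19,20,21,22,23,24,25,26,27,28,29,30,31): 1⊕0⊕0⊕1⊕1⊕1⊕1⊕0⊕0⊕1⊕1⊕0⊕0⊕1⊕0⊕0 = 0
Syndrome s16…s1 = 00101 → error at position 5.

00101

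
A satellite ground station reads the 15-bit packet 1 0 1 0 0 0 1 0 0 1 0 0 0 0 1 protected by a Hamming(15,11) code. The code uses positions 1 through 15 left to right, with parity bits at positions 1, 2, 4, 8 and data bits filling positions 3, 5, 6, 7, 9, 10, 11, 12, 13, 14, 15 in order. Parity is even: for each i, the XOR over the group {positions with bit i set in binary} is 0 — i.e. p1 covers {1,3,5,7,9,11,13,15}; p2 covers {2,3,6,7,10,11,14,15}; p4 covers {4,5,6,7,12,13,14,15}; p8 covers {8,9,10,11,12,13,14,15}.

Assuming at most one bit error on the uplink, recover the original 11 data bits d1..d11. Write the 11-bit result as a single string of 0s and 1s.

s1 (pos 1,3,5,7,9,11,13,15): 1⊕1⊕0⊕1⊕0⊕0⊕0⊕1 = 0
s2 (pos 2,3,6,7,10,11,14,15): 0⊕1⊕0⊕1⊕1⊕0⊕0⊕1 = 0
s4 (pos 4,5,6,7,12,13,14,15): 0⊕0⊕0⊕1⊕0⊕0⊕0⊕1 = 0
s8 (pos 8,9,10,11,12,13,14,15): 0⊕0⊕1⊕0⊕0⊕0⊕0⊕1 = 0
Syndrome s8…s1 = 0000 → no error.
Read data bits from positions 3,5,6,7,9,10,11,12,13,14,15: 10010100001

10010100001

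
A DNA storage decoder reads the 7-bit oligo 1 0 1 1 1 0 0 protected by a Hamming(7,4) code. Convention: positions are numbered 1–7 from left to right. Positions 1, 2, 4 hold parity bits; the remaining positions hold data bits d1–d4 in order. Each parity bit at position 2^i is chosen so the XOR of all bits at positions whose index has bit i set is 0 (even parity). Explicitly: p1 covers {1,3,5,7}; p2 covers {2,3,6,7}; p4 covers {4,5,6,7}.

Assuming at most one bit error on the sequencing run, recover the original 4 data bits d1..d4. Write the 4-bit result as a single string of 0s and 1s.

s1 (pos 1,3,5,7): 1⊕1⊕1⊕0 = 1
s2 (pos 2,3,6,7): 0⊕1⊕0⊕0 = 1
s4 (pos 4,5,6,7): 1⊕1⊕0⊕0 = 0
Syndrome s4…s1 = 011 → error at position 3.
Flip position 3: 1011100 → 1001100
Read data bits from positions 3,5,6,7: 0100

0100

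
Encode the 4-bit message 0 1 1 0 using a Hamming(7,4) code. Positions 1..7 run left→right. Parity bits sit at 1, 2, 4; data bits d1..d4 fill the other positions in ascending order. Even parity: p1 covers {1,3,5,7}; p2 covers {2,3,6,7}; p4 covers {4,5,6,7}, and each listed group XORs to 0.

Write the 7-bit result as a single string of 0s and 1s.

1100110

Place data at non-parity positions: p1 p2 0 p4 1 1 0
p1 (pos 1,3,5,7): XOR of data positions = 0⊕1⊕0 = 1
p2 (pos 2,3,6,7): XOR of data positions = 0⊕1⊕0 = 1
p4 (pos 4,5,6,7): XOR of data positions = 1⊕1⊕0 = 0
Codeword: 1100110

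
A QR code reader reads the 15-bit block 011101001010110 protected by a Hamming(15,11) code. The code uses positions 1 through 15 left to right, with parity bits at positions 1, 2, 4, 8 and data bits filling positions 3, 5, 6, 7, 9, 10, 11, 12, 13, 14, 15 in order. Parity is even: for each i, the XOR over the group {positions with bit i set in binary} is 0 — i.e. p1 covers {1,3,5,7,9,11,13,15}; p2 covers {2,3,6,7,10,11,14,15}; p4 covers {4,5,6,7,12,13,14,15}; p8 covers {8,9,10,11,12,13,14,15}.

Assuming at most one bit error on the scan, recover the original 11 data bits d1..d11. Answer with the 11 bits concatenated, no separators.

s1 (pos 1,3,5,7,9,11,13,15): 0⊕1⊕0⊕0⊕1⊕1⊕1⊕0 = 0
s2 (pos 2,3,6,7,10,11,14,15): 1⊕1⊕1⊕0⊕0⊕1⊕1⊕0 = 1
s4 (pos 4,5,6,7,12,13,14,15): 1⊕0⊕1⊕0⊕0⊕1⊕1⊕0 = 0
s8 (pos 8,9,10,11,12,13,14,15): 0⊕1⊕0⊕1⊕0⊕1⊕1⊕0 = 0
Syndrome s8…s1 = 0010 → error at position 2.
Flip position 2: 011101001010110 → 001101001010110
Read data bits from positions 3,5,6,7,9,10,11,12,13,14,15: 10101010110

10101010110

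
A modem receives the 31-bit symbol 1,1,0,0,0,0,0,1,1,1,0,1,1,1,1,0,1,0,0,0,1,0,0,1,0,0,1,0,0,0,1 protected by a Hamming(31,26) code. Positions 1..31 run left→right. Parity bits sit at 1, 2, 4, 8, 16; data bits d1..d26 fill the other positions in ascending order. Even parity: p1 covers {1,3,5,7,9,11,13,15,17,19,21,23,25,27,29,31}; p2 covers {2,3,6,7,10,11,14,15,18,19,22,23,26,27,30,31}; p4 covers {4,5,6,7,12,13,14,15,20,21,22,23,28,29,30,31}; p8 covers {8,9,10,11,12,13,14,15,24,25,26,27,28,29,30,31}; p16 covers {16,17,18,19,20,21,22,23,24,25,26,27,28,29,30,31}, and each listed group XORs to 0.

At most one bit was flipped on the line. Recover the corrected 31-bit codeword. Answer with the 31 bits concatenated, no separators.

s1 (pos 1,3,5,7,9,11,13,15,17,19,21,23,25,27,29,31): 1⊕0⊕0⊕0⊕1⊕0⊕1⊕1⊕1⊕0⊕1⊕0⊕0⊕1⊕0⊕1 = 0
s2 (pos 2,3,6,7,10,11,14,15,18,19,22,23,26,27,30,31): 1⊕0⊕0⊕0⊕1⊕0⊕1⊕1⊕0⊕0⊕0⊕0⊕0⊕1⊕0⊕1 = 0
s4 (pos 4,5,6,7,12,13,14,15,20,21,22,23,28,29,30,31): 0⊕0⊕0⊕0⊕1⊕1⊕1⊕1⊕0⊕1⊕0⊕0⊕0⊕0⊕0⊕1 = 0
s8 (pos 8,9,10,11,12,13,14,15,24,25,26,27,28,29,30,31): 1⊕1⊕1⊕0⊕1⊕1⊕1⊕1⊕1⊕0⊕0⊕1⊕0⊕0⊕0⊕1 = 0
s16 (pos 16,17,18,19,20,21,22,23,24,25,26,27,28,29,30,31): 0⊕1⊕0⊕0⊕0⊕1⊕0⊕0⊕1⊕0⊕0⊕1⊕0⊕0⊕0⊕1 = 1
Syndrome s16…s1 = 10000 → error at position 16.
Flip position 16: 1100000111011110100010010010001 → 1100000111011111100010010010001

1100000111011111100010010010001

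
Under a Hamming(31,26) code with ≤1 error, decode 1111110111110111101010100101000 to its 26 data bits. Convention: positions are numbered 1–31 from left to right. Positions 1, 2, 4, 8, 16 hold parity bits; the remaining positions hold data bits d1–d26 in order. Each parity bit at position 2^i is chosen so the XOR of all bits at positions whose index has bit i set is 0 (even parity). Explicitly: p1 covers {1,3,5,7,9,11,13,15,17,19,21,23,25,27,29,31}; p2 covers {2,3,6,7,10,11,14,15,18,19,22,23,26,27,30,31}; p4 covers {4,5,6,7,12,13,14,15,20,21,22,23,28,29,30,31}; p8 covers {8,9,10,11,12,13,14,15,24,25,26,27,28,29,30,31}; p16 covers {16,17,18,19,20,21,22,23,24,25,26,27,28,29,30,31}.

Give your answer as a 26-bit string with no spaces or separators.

s1 (pos 1,3,5,7,9,11,13,15,17,19,21,23,25,27,29,31): 1⊕1⊕1⊕0⊕1⊕1⊕0⊕1⊕1⊕1⊕1⊕1⊕0⊕0⊕0⊕0 = 0
s2 (pos 2,3,6,7,10,11,14,15,18,19,22,23,26,27,30,31): 1⊕1⊕1⊕0⊕1⊕1⊕1⊕1⊕0⊕1⊕0⊕1⊕1⊕0⊕0⊕0 = 0
s4 (pos 4,5,6,7,12,13,14,15,20,21,22,23,28,29,30,31): 1⊕1⊕1⊕0⊕1⊕0⊕1⊕1⊕0⊕1⊕0⊕1⊕1⊕0⊕0⊕0 = 1
s8 (pos 8,9,10,11,12,13,14,15,24,25,26,27,28,29,30,31): 1⊕1⊕1⊕1⊕1⊕0⊕1⊕1⊕0⊕0⊕1⊕0⊕1⊕0⊕0⊕0 = 1
s16 (pos 16,17,18,19,20,21,22,23,24,25,26,27,28,29,30,31): 1⊕1⊕0⊕1⊕0⊕1⊕0⊕1⊕0⊕0⊕1⊕0⊕1⊕0⊕0⊕0 = 1
Syndrome s16…s1 = 11100 → error at position 28.
Flip position 28: 1111110111110111101010100101000 → 1111110111110111101010100100000
Read data bits from positions 3,5,6,7,9,10,11,12,13,14,15,17,18,19,20,21,22,23,24,25,26,27,28,29,30,31: 11101111011101010100100000

11101111011101010100100000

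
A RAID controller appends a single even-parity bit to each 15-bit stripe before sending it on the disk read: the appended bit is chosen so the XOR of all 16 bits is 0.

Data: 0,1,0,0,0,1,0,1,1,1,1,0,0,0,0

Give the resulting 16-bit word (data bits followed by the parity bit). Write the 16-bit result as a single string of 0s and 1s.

XOR of the 15 data bits: 0⊕1⊕0⊕0⊕0⊕1⊕0⊕1⊕1⊕1⊕1⊕0⊕0⊕0⊕0 = 0
Parity bit = 0 (so all 16 bits XOR to 0).

0100010111100000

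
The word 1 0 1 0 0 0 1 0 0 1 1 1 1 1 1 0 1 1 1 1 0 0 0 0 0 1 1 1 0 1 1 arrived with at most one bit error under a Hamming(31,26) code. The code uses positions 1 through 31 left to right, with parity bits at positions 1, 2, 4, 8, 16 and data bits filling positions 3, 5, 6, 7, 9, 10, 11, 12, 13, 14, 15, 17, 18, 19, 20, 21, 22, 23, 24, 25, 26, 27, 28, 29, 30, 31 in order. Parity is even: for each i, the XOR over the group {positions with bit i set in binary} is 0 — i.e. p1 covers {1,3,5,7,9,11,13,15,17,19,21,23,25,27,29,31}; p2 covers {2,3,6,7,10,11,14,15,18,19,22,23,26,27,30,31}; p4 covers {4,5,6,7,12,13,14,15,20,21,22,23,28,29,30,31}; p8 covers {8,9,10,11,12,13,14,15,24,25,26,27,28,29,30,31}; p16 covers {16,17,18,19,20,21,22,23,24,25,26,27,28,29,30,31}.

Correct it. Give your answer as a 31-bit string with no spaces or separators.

1010001001111110111100000110011

s1 (pos 1,3,5,7,9,11,13,15,17,19,21,23,25,27,29,31): 1⊕1⊕0⊕1⊕0⊕1⊕1⊕1⊕1⊕1⊕0⊕0⊕0⊕1⊕0⊕1 = 0
s2 (pos 2,3,6,7,10,11,14,15,18,19,22,23,26,27,30,31): 0⊕1⊕0⊕1⊕1⊕1⊕1⊕1⊕1⊕1⊕0⊕0⊕1⊕1⊕1⊕1 = 0
s4 (pos 4,5,6,7,12,13,14,15,20,21,22,23,28,29,30,31): 0⊕0⊕0⊕1⊕1⊕1⊕1⊕1⊕1⊕0⊕0⊕0⊕1⊕0⊕1⊕1 = 1
s8 (pos 8,9,10,11,12,13,14,15,24,25,26,27,28,29,30,31): 0⊕0⊕1⊕1⊕1⊕1⊕1⊕1⊕0⊕0⊕1⊕1⊕1⊕0⊕1⊕1 = 1
s16 (pos 16,17,18,19,20,21,22,23,24,25,26,27,28,29,30,31): 0⊕1⊕1⊕1⊕1⊕0⊕0⊕0⊕0⊕0⊕1⊕1⊕1⊕0⊕1⊕1 = 1
Syndrome s16…s1 = 11100 → error at position 28.
Flip position 28: 1010001001111110111100000111011 → 1010001001111110111100000110011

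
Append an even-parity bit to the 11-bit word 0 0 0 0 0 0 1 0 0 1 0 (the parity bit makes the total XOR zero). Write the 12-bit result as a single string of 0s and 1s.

000000100100

XOR of the 11 data bits: 0⊕0⊕0⊕0⊕0⊕0⊕1⊕0⊕0⊕1⊕0 = 0
Parity bit = 0 (so all 12 bits XOR to 0).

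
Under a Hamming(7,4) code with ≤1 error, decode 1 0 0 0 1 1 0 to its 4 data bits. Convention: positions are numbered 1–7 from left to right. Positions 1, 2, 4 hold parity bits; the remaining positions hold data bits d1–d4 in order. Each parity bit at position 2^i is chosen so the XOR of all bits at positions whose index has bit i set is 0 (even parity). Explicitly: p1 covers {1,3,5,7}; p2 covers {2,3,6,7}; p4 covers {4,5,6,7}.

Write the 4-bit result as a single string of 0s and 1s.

0110

s1 (pos 1,3,5,7): 1⊕0⊕1⊕0 = 0
s2 (pos 2,3,6,7): 0⊕0⊕1⊕0 = 1
s4 (pos 4,5,6,7): 0⊕1⊕1⊕0 = 0
Syndrome s4…s1 = 010 → error at position 2.
Flip position 2: 1000110 → 1100110
Read data bits from positions 3,5,6,7: 0110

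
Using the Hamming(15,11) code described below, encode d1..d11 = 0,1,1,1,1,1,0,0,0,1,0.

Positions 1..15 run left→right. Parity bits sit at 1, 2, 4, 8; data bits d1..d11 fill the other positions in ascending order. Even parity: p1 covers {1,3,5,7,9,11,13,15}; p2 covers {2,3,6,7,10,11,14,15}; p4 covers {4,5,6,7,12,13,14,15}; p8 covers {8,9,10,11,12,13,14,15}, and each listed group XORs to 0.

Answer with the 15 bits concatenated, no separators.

Place data at non-parity positions: p1 p2 0 p4 1 1 1 p8 1 1 0 0 0 1 0
p1 (pos 1,3,5,7,9,11,13,15): XOR of data positions = 0⊕1⊕1⊕1⊕0⊕0⊕0 = 1
p2 (pos 2,3,6,7,10,11,14,15): XOR of data positions = 0⊕1⊕1⊕1⊕0⊕1⊕0 = 0
p4 (pos 4,5,6,7,12,13,14,15): XOR of data positions = 1⊕1⊕1⊕0⊕0⊕1⊕0 = 0
p8 (pos 8,9,10,11,12,13,14,15): XOR of data positions = 1⊕1⊕0⊕0⊕0⊕1⊕0 = 1
Codeword: 100011111100010

100011111100010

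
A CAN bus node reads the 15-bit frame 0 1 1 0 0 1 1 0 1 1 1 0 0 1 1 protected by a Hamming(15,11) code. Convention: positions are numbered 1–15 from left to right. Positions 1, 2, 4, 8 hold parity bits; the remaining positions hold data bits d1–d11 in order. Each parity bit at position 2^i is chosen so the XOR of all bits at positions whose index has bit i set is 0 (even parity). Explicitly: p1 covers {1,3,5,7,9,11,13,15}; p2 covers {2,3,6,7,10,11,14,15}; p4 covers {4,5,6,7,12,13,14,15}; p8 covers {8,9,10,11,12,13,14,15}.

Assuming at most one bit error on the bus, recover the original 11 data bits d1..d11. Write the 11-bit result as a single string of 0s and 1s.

10110110011

s1 (pos 1,3,5,7,9,11,13,15): 0⊕1⊕0⊕1⊕1⊕1⊕0⊕1 = 1
s2 (pos 2,3,6,7,10,11,14,15): 1⊕1⊕1⊕1⊕1⊕1⊕1⊕1 = 0
s4 (pos 4,5,6,7,12,13,14,15): 0⊕0⊕1⊕1⊕0⊕0⊕1⊕1 = 0
s8 (pos 8,9,10,11,12,13,14,15): 0⊕1⊕1⊕1⊕0⊕0⊕1⊕1 = 1
Syndrome s8…s1 = 1001 → error at position 9.
Flip position 9: 011001101110011 → 011001100110011
Read data bits from positions 3,5,6,7,9,10,11,12,13,14,15: 10110110011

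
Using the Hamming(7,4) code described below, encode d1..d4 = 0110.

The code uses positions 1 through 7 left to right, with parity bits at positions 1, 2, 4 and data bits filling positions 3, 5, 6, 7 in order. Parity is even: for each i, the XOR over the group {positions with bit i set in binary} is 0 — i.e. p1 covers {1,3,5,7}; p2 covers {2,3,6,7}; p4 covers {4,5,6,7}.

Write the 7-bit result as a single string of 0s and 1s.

Place data at non-parity positions: p1 p2 0 p4 1 1 0
p1 (pos 1,3,5,7): XOR of data positions = 0⊕1⊕0 = 1
p2 (pos 2,3,6,7): XOR of data positions = 0⊕1⊕0 = 1
p4 (pos 4,5,6,7): XOR of data positions = 1⊕1⊕0 = 0
Codeword: 1100110

1100110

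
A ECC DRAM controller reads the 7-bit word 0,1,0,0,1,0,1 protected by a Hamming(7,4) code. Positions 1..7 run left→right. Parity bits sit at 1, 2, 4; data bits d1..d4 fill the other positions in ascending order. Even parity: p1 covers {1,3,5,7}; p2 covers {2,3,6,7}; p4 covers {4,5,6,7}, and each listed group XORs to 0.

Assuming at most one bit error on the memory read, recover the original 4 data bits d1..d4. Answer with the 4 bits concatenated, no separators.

s1 (pos 1,3,5,7): 0⊕0⊕1⊕1 = 0
s2 (pos 2,3,6,7): 1⊕0⊕0⊕1 = 0
s4 (pos 4,5,6,7): 0⊕1⊕0⊕1 = 0
Syndrome s4…s1 = 000 → no error.
Read data bits from positions 3,5,6,7: 0101

0101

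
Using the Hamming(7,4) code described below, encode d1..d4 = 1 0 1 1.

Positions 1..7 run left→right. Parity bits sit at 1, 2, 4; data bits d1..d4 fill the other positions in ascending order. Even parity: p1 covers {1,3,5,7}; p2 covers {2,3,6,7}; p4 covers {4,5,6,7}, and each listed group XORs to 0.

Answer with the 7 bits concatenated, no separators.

0110011

Place data at non-parity positions: p1 p2 1 p4 0 1 1
p1 (pos 1,3,5,7): XOR of data positions = 1⊕0⊕1 = 0
p2 (pos 2,3,6,7): XOR of data positions = 1⊕1⊕1 = 1
p4 (pos 4,5,6,7): XOR of data positions = 0⊕1⊕1 = 0
Codeword: 0110011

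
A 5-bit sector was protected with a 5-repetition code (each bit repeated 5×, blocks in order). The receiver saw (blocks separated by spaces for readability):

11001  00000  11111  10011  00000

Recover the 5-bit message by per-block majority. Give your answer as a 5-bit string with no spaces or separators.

10110

Block 1 (11001): 3 ones → 1
Block 2 (00000): 0 ones → 0
Block 3 (11111): 5 ones → 1
Block 4 (10011): 3 ones → 1
Block 5 (00000): 0 ones → 0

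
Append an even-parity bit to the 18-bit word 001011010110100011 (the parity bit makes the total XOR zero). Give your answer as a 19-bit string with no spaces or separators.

0010110101101000111

XOR of the 18 data bits: 0⊕0⊕1⊕0⊕1⊕1⊕0⊕1⊕0⊕1⊕1⊕0⊕1⊕0⊕0⊕0⊕1⊕1 = 1
Parity bit = 1 (so all 19 bits XOR to 0).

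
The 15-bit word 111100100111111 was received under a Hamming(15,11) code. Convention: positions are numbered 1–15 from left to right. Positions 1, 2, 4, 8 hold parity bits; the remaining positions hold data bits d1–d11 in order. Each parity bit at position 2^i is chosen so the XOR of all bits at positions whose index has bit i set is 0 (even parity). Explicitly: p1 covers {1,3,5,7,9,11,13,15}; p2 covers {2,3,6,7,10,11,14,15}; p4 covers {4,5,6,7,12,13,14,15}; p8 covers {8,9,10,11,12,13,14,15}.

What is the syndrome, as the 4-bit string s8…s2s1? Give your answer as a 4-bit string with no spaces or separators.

s1 (pos 1,3,5,7,9,11,13,15): 1⊕1⊕0⊕1⊕0⊕1⊕1⊕1 = 0
s2 (pos 2,3,6,7,10,11,14,15): 1⊕1⊕0⊕1⊕1⊕1⊕1⊕1 = 1
s4 (pos 4,5,6,7,12,13,14,15): 1⊕0⊕0⊕1⊕1⊕1⊕1⊕1 = 0
s8 (pos 8,9,10,11,12,13,14,15): 0⊕0⊕1⊕1⊕1⊕1⊕1⊕1 = 0
Syndrome s8…s1 = 0010 → error at position 2.

0010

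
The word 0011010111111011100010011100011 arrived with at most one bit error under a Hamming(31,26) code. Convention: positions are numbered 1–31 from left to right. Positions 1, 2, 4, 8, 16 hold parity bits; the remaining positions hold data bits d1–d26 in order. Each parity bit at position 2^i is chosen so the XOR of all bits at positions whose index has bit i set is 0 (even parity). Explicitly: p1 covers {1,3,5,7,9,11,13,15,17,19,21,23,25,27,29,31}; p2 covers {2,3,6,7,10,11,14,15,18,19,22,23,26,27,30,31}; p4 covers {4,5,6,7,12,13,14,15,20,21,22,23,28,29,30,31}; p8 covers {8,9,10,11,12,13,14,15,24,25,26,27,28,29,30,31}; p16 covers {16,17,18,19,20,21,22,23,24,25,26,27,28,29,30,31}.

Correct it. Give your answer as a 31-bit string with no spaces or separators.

1011010111111011100010011100011

s1 (pos 1,3,5,7,9,11,13,15,17,19,21,23,25,27,29,31): 0⊕1⊕0⊕0⊕1⊕1⊕1⊕1⊕1⊕0⊕1⊕0⊕1⊕0⊕0⊕1 = 1
s2 (pos 2,3,6,7,10,11,14,15,18,19,22,23,26,27,30,31): 0⊕1⊕1⊕0⊕1⊕1⊕0⊕1⊕0⊕0⊕0⊕0⊕1⊕0⊕1⊕1 = 0
s4 (pos 4,5,6,7,12,13,14,15,20,21,22,23,28,29,30,31): 1⊕0⊕1⊕0⊕1⊕1⊕0⊕1⊕0⊕1⊕0⊕0⊕0⊕0⊕1⊕1 = 0
s8 (pos 8,9,10,11,12,13,14,15,24,25,26,27,28,29,30,31): 1⊕1⊕1⊕1⊕1⊕1⊕0⊕1⊕1⊕1⊕1⊕0⊕0⊕0⊕1⊕1 = 0
s16 (pos 16,17,18,19,20,21,22,23,24,25,26,27,28,29,30,31): 1⊕1⊕0⊕0⊕0⊕1⊕0⊕0⊕1⊕1⊕1⊕0⊕0⊕0⊕1⊕1 = 0
Syndrome s16…s1 = 00001 → error at position 1.
Flip position 1: 0011010111111011100010011100011 → 1011010111111011100010011100011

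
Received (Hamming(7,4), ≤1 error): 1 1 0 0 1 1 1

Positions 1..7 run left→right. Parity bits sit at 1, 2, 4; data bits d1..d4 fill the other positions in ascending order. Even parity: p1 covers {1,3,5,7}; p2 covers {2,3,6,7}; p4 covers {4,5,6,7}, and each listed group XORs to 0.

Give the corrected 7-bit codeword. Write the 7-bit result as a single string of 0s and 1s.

s1 (pos 1,3,5,7): 1⊕0⊕1⊕1 = 1
s2 (pos 2,3,6,7): 1⊕0⊕1⊕1 = 1
s4 (pos 4,5,6,7): 0⊕1⊕1⊕1 = 1
Syndrome s4…s1 = 111 → error at position 7.
Flip position 7: 1100111 → 1100110

1100110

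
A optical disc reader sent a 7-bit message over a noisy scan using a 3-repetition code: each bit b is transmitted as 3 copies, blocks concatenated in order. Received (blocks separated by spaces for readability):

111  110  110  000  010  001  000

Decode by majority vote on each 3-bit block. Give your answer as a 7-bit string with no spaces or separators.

Block 1 (111): 3 ones → 1
Block 2 (110): 2 ones → 1
Block 3 (110): 2 ones → 1
Block 4 (000): 0 ones → 0
Block 5 (010): 1 one → 0
Block 6 (001): 1 one → 0
Block 7 (000): 0 ones → 0

1110000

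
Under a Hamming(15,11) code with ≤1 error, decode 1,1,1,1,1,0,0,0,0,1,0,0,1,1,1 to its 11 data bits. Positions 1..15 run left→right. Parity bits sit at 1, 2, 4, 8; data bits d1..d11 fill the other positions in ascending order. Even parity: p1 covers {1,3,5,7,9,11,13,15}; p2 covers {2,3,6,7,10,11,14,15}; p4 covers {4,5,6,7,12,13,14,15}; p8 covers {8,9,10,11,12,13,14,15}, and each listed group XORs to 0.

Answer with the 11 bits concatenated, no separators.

s1 (pos 1,3,5,7,9,11,13,15): 1⊕1⊕1⊕0⊕0⊕0⊕1⊕1 = 1
s2 (pos 2,3,6,7,10,11,14,15): 1⊕1⊕0⊕0⊕1⊕0⊕1⊕1 = 1
s4 (pos 4,5,6,7,12,13,14,15): 1⊕1⊕0⊕0⊕0⊕1⊕1⊕1 = 1
s8 (pos 8,9,10,11,12,13,14,15): 0⊕0⊕1⊕0⊕0⊕1⊕1⊕1 = 0
Syndrome s8…s1 = 0111 → error at position 7.
Flip position 7: 111110000100111 → 111110100100111
Read data bits from positions 3,5,6,7,9,10,11,12,13,14,15: 11010100111

11010100111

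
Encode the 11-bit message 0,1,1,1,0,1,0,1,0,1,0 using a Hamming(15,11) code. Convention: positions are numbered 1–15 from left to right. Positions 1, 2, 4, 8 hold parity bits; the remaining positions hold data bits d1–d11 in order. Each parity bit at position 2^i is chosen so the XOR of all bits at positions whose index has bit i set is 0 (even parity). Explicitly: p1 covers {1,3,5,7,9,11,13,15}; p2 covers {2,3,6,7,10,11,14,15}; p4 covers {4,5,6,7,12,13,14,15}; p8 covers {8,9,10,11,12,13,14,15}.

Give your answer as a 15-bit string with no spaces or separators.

Place data at non-parity positions: p1 p2 0 p4 1 1 1 p8 0 1 0 1 0 1 0
p1 (pos 1,3,5,7,9,11,13,15): XOR of data positions = 0⊕1⊕1⊕0⊕0⊕0⊕0 = 0
p2 (pos 2,3,6,7,10,11,14,15): XOR of data positions = 0⊕1⊕1⊕1⊕0⊕1⊕0 = 0
p4 (pos 4,5,6,7,12,13,14,15): XOR of data positions = 1⊕1⊕1⊕1⊕0⊕1⊕0 = 1
p8 (pos 8,9,10,11,12,13,14,15): XOR of data positions = 0⊕1⊕0⊕1⊕0⊕1⊕0 = 1
Codeword: 000111110101010

000111110101010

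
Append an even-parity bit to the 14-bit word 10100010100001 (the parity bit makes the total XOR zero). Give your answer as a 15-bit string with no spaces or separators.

XOR of the 14 data bits: 1⊕0⊕1⊕0⊕0⊕0⊕1⊕0⊕1⊕0⊕0⊕0⊕0⊕1 = 1
Parity bit = 1 (so all 15 bits XOR to 0).

101000101000011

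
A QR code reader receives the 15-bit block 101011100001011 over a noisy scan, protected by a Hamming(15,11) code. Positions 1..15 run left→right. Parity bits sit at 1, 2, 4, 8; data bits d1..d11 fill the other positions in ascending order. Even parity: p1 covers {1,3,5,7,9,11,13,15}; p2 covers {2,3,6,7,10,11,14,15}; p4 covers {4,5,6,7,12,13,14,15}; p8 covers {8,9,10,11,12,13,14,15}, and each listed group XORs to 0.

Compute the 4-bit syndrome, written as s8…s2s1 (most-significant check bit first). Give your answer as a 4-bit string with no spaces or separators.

s1 (pos 1,3,5,7,9,11,13,15): 1⊕1⊕1⊕1⊕0⊕0⊕0⊕1 = 1
s2 (pos 2,3,6,7,10,11,14,15): 0⊕1⊕1⊕1⊕0⊕0⊕1⊕1 = 1
s4 (pos 4,5,6,7,12,13,14,15): 0⊕1⊕1⊕1⊕1⊕0⊕1⊕1 = 0
s8 (pos 8,9,10,11,12,13,14,15): 0⊕0⊕0⊕0⊕1⊕0⊕1⊕1 = 1
Syndrome s8…s1 = 1011 → error at position 11.

1011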